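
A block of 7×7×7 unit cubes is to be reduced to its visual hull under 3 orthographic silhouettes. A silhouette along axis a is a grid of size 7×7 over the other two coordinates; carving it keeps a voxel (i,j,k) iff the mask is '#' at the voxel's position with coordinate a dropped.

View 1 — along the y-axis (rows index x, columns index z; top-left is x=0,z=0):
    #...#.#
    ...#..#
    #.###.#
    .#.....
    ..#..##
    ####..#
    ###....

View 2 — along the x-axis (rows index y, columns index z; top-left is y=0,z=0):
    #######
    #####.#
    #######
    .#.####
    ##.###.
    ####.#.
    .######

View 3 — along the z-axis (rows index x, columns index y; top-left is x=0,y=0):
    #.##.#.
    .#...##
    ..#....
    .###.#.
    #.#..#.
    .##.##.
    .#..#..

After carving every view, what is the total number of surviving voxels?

initial block: 7^3 = 343
V1 y: intersect with XZ mask (22 set) -- 154 left
V2 x: intersect with YZ mask (41 set) -- 125 left
V3 z: intersect with XY mask (21 set) -- 53 left

remaining voxels: 53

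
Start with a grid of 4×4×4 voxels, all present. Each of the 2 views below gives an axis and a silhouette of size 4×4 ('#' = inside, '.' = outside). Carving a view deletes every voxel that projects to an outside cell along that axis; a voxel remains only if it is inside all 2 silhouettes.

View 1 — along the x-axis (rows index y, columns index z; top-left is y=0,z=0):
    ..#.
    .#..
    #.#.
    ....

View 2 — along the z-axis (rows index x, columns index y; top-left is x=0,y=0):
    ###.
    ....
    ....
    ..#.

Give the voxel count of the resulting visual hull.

6 voxels

full grid |V| = 64
V1 x: intersect with YZ mask (4 set) -- 16 left
V2 z: intersect with XY mask (4 set) -- 6 left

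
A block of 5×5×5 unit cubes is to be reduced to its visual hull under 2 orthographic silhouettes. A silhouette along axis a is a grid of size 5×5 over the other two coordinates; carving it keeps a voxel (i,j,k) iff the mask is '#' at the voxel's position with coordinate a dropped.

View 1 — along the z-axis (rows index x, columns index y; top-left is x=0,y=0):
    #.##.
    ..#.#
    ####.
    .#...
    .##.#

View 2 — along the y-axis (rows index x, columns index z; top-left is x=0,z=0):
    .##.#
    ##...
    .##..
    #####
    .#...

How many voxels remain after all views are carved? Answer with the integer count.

29 voxels

full grid |V| = 125
[1] z-view keeps 13 columns → grid now 65
[2] y-view keeps 13 columns → grid now 29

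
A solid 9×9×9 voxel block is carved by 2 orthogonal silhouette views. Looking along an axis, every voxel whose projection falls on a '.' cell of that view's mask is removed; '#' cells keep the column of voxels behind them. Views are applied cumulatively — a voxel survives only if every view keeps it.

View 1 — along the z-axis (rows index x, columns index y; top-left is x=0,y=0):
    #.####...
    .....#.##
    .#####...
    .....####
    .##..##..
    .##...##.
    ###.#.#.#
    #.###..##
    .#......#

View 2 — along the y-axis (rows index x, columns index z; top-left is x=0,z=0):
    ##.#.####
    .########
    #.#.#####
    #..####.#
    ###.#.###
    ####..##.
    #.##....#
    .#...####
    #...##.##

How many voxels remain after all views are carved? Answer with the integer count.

full grid |V| = 729
carve view 1 (along z, XY-mask fill 39/81): 351 voxels remain
carve view 2 (along y, XZ-mask fill 55/81): 234 voxels remain

234 voxels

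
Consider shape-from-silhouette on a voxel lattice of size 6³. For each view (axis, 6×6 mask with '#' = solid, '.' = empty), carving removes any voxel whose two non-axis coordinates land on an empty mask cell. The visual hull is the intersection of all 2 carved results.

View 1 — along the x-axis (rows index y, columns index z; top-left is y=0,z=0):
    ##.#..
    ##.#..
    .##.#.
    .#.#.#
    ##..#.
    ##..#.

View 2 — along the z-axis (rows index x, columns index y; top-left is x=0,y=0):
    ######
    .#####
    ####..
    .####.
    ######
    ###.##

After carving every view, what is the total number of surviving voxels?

remaining voxels: 90

full grid |V| = 216
step 1: project along x, AND mask (18/36) → |grid| = 108
step 2: project along z, AND mask (30/36) → |grid| = 90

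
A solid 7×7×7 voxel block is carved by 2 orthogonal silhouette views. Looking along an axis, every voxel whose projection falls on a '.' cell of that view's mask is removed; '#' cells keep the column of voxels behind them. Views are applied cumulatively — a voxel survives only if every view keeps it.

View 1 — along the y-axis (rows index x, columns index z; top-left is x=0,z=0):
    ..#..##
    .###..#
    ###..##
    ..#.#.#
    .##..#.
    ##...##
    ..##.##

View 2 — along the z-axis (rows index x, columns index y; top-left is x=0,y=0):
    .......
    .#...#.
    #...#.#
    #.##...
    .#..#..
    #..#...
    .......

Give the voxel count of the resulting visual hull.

full grid |V| = 343
carve view 1 (along y, XZ-mask fill 26/49): 182 voxels remain
carve view 2 (along z, XY-mask fill 12/49): 46 voxels remain

remaining voxels: 46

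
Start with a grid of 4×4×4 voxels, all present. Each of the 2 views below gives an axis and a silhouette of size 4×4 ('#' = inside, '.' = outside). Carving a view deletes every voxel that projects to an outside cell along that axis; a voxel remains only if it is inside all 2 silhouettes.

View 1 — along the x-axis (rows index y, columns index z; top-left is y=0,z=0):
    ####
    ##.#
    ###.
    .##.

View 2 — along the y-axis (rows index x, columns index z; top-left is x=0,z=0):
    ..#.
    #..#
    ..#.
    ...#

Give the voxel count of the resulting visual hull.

initial block: 4^3 = 64
carve view 1 (along x, YZ-mask fill 12/16): 48 voxels remain
carve view 2 (along y, XZ-mask fill 5/16): 13 voxels remain

|visual hull| = 13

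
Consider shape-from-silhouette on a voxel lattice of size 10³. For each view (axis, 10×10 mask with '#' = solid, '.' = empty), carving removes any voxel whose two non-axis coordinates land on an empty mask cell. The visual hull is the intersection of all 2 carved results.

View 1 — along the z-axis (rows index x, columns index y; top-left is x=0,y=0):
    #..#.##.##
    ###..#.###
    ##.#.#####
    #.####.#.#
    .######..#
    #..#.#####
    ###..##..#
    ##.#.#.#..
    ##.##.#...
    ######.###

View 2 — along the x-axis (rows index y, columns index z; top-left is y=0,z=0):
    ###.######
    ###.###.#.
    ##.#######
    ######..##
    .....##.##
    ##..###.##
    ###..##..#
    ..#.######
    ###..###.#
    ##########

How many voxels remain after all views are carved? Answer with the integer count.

voxel count = 511

before carving: 1000 voxels (10×10×10)
step 1: project along z, AND mask (67/100) → |grid| = 670
step 2: project along x, AND mask (74/100) → |grid| = 511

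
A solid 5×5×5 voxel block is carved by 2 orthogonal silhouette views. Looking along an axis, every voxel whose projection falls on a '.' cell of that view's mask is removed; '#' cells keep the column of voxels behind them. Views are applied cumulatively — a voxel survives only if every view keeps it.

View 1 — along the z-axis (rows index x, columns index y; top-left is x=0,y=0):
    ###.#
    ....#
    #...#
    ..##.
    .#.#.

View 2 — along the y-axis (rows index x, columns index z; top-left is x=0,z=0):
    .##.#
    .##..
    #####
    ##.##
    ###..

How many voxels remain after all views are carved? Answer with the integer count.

start: 5×5×5 = 125 voxels
V1 z: intersect with XY mask (11 set) -- 55 left
V2 y: intersect with XZ mask (17 set) -- 38 left

|visual hull| = 38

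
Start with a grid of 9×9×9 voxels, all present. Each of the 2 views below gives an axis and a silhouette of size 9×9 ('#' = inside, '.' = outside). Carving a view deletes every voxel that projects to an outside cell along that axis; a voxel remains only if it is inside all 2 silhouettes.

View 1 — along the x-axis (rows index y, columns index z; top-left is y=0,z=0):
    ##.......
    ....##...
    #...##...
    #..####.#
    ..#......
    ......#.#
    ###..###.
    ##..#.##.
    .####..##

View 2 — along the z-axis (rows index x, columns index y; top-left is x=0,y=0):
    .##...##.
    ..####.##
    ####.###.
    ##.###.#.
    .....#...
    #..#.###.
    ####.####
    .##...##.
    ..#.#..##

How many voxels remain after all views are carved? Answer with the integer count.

initial block: 9^3 = 729
step 1: project along x, AND mask (33/81) → |grid| = 297
step 2: project along z, AND mask (45/81) → |grid| = 169

voxel count = 169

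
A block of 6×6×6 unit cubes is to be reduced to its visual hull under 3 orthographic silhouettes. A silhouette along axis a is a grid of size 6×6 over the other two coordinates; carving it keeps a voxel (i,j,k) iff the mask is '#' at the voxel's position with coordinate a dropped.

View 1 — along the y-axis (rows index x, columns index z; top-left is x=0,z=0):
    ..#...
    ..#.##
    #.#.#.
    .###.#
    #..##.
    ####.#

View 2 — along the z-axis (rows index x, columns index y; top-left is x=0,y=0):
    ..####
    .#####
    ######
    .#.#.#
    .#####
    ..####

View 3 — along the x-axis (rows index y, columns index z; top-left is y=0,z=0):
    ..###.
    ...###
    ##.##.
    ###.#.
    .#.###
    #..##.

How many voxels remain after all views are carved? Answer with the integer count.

before carving: 216 voxels (6×6×6)
  1. axis=1 (XZ plane), |mask|=19  ⇒  voxels=114
  2. axis=2 (XY plane), |mask|=27  ⇒  voxels=84
  3. axis=0 (YZ plane), |mask|=21  ⇒  voxels=48

48 voxels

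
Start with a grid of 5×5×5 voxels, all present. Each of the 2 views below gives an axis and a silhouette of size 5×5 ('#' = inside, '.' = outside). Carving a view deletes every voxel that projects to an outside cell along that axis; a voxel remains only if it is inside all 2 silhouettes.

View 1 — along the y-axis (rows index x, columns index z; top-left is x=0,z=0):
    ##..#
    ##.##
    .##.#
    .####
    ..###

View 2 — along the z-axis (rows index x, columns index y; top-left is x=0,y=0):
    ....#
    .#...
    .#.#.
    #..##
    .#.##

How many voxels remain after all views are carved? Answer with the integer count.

voxel count = 34

start: 5×5×5 = 125 voxels
step 1: project along y, AND mask (17/25) → |grid| = 85
step 2: project along z, AND mask (10/25) → |grid| = 34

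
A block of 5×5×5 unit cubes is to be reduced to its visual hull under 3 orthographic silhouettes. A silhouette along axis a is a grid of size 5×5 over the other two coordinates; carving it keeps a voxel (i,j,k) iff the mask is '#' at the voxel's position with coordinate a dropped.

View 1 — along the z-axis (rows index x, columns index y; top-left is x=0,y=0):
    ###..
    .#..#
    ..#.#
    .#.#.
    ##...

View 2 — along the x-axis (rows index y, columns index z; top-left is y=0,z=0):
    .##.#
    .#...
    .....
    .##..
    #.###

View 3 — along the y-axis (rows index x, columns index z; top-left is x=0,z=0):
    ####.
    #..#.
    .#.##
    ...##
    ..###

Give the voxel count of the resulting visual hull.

|visual hull| = 9

full grid |V| = 125
carve view 1 (along z, XY-mask fill 11/25): 55 voxels remain
carve view 2 (along x, YZ-mask fill 10/25): 20 voxels remain
carve view 3 (along y, XZ-mask fill 14/25): 9 voxels remain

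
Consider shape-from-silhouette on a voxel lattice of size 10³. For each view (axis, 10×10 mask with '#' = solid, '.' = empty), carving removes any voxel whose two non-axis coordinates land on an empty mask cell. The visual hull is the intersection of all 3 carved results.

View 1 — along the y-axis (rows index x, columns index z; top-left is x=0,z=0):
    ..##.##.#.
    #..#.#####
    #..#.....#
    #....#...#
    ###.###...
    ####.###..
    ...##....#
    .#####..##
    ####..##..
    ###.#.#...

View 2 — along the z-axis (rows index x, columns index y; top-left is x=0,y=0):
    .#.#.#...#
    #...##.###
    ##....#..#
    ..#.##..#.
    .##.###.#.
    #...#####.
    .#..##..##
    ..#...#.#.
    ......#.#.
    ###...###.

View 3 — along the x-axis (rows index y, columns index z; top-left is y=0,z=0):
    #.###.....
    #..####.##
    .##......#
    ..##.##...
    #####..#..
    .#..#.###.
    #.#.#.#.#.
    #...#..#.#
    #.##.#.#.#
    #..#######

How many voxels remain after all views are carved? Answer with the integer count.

start: 10×10×10 = 1000 voxels
step 1: project along y, AND mask (52/100) → |grid| = 520
step 2: project along z, AND mask (46/100) → |grid| = 242
step 3: project along x, AND mask (52/100) → |grid| = 136

|visual hull| = 136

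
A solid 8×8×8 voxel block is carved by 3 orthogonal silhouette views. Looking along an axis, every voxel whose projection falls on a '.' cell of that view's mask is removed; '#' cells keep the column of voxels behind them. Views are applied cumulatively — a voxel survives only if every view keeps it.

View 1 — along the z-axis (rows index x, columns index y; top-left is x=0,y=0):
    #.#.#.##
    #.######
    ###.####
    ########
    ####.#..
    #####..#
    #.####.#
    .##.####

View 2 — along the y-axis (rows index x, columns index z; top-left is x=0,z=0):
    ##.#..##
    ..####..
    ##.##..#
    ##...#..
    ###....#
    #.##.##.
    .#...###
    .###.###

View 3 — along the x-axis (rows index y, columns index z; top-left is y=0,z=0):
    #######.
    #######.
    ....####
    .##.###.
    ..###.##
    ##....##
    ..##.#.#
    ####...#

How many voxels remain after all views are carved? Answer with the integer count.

full grid |V| = 512
after view 1 [z-axis, 50 of 64 cells solid] → remaining = 400
after view 2 [y-axis, 36 of 64 cells solid] → remaining = 222
after view 3 [x-axis, 41 of 64 cells solid] → remaining = 140

|visual hull| = 140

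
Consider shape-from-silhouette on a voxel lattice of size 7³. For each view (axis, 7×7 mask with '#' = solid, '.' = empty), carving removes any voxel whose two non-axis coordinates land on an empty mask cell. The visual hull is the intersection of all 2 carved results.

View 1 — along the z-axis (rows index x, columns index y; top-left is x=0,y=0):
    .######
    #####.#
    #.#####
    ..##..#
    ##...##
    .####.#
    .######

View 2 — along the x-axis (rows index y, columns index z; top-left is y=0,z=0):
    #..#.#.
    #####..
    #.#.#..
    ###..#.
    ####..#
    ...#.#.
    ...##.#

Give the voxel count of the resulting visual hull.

|visual hull| = 130

start: 7×7×7 = 343 voxels
V1 z: intersect with XY mask (36 set) -- 252 left
V2 x: intersect with YZ mask (25 set) -- 130 left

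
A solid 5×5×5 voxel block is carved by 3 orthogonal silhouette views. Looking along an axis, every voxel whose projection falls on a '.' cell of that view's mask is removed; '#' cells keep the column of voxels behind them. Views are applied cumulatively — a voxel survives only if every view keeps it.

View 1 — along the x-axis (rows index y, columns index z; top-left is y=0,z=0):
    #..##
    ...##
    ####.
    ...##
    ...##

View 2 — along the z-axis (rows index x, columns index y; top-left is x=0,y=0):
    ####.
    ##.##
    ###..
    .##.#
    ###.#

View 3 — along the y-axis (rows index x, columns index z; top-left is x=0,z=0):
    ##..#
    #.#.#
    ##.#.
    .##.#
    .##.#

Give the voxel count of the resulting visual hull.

26 voxels

full grid |V| = 125
carve view 1 (along x, YZ-mask fill 13/25): 65 voxels remain
carve view 2 (along z, XY-mask fill 18/25): 48 voxels remain
carve view 3 (along y, XZ-mask fill 15/25): 26 voxels remain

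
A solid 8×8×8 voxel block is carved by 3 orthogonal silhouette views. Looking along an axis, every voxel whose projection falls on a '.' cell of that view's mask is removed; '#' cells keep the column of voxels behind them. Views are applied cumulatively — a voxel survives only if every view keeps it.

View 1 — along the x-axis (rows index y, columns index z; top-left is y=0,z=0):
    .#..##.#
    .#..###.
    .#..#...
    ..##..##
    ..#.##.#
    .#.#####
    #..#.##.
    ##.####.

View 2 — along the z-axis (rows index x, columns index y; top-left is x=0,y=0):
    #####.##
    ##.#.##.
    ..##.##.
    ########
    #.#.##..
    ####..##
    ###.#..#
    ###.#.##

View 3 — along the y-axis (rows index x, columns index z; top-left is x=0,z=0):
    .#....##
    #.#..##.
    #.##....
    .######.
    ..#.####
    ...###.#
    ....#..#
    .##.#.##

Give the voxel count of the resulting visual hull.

101 voxels

before carving: 512 voxels (8×8×8)
  1. axis=0 (YZ plane), |mask|=34  ⇒  voxels=272
  2. axis=2 (XY plane), |mask|=45  ⇒  voxels=184
  3. axis=1 (XZ plane), |mask|=32  ⇒  voxels=101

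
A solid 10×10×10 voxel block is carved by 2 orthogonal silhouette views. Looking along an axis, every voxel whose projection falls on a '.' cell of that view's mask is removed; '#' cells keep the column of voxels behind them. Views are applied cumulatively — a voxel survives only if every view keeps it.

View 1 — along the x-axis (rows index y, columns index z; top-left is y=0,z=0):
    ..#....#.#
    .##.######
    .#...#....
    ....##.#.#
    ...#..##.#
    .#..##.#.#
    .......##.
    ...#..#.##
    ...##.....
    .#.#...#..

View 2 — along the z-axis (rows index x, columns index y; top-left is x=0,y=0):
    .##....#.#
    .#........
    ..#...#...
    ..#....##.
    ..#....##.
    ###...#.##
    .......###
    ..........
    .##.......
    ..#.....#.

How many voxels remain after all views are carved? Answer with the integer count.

start: 10×10×10 = 1000 voxels
step 1: project along x, AND mask (37/100) → |grid| = 370
step 2: project along z, AND mask (26/100) → |grid| = 88

voxel count = 88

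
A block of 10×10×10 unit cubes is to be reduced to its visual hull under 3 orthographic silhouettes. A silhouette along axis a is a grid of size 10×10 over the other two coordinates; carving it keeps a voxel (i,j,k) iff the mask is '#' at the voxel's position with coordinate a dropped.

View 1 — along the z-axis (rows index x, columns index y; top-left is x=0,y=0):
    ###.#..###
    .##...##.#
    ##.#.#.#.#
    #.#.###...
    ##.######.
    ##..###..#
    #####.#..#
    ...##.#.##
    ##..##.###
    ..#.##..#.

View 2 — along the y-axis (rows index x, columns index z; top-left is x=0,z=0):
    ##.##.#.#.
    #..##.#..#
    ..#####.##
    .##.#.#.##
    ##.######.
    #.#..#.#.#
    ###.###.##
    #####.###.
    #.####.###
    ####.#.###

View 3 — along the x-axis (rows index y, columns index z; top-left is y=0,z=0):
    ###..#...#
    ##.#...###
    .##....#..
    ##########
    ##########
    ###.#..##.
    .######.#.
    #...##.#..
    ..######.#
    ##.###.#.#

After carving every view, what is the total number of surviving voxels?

initial block: 10^3 = 1000
after view 1 [z-axis, 60 of 100 cells solid] → remaining = 600
after view 2 [y-axis, 69 of 100 cells solid] → remaining = 417
after view 3 [x-axis, 65 of 100 cells solid] → remaining = 270

remaining voxels: 270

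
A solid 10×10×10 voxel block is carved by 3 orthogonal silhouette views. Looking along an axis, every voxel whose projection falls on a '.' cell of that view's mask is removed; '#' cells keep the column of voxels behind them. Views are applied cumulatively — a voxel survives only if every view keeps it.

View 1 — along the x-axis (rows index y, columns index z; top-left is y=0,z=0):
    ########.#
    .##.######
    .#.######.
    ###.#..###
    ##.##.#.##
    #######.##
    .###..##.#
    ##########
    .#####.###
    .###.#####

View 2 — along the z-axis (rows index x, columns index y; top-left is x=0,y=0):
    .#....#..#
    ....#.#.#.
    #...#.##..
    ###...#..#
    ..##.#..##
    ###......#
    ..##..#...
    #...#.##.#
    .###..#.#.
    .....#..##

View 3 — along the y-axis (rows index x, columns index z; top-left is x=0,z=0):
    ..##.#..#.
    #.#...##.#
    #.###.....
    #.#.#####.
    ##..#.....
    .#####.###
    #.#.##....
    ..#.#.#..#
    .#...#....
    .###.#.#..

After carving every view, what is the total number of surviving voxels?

start: 10×10×10 = 1000 voxels
carve view 1 (along x, YZ-mask fill 79/100): 790 voxels remain
carve view 2 (along z, XY-mask fill 40/100): 305 voxels remain
carve view 3 (along y, XZ-mask fill 46/100): 140 voxels remain

voxel count = 140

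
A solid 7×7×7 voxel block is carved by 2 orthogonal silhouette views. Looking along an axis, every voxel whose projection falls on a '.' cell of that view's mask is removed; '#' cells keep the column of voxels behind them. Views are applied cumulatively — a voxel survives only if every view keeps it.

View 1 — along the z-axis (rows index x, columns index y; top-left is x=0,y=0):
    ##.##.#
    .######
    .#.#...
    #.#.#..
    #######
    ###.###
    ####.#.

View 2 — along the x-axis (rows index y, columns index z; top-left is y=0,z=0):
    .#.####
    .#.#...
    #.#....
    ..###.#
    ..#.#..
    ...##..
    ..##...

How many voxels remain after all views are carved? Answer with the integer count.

start: 7×7×7 = 343 voxels
V1 z: intersect with XY mask (34 set) -- 238 left
V2 x: intersect with YZ mask (19 set) -- 93 left

93 voxels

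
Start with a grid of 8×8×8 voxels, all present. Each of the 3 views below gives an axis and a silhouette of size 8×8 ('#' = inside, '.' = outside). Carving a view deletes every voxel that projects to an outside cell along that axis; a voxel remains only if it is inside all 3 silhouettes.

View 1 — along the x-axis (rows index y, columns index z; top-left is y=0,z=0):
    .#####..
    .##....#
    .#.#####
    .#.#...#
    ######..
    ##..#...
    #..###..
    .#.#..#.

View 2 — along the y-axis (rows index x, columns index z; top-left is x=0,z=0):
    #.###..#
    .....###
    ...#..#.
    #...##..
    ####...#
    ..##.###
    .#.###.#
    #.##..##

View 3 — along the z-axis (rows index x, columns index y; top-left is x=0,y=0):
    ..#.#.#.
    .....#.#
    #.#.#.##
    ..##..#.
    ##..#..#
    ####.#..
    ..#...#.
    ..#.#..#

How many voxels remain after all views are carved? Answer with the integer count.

start: 8×8×8 = 512 voxels
carve view 1 (along x, YZ-mask fill 33/64): 264 voxels remain
carve view 2 (along y, XZ-mask fill 33/64): 131 voxels remain
carve view 3 (along z, XY-mask fill 27/64): 62 voxels remain

remaining voxels: 62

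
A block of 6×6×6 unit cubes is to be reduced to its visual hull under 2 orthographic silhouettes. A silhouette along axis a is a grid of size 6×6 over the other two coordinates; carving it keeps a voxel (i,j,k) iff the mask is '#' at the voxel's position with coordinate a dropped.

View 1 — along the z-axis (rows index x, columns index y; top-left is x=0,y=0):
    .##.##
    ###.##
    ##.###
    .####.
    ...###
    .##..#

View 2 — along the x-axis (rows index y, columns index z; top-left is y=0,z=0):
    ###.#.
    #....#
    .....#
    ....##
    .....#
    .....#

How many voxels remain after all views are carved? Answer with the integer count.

start: 6×6×6 = 216 voxels
  1. axis=2 (XY plane), |mask|=24  ⇒  voxels=144
  2. axis=0 (YZ plane), |mask|=11  ⇒  voxels=38

remaining voxels: 38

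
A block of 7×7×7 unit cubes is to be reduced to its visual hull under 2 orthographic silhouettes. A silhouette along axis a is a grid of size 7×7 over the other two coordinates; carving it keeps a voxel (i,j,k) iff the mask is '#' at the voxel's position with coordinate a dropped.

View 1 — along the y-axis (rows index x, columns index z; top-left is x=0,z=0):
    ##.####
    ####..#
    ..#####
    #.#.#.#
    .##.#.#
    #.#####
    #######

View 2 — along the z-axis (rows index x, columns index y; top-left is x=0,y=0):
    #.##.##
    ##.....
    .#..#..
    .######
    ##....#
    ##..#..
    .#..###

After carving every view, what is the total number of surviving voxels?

remaining voxels: 132

start: 7×7×7 = 343 voxels
V1 y: intersect with XZ mask (37 set) -- 259 left
V2 z: intersect with XY mask (25 set) -- 132 left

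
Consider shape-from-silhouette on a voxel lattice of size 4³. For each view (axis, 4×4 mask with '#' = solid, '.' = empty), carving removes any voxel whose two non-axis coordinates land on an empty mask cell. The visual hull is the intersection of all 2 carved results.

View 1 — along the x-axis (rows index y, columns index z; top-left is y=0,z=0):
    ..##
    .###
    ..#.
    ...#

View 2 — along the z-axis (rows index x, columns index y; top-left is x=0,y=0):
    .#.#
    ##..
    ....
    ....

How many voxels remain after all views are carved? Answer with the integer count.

|visual hull| = 9

before carving: 64 voxels (4×4×4)
carve view 1 (along x, YZ-mask fill 7/16): 28 voxels remain
carve view 2 (along z, XY-mask fill 4/16): 9 voxels remain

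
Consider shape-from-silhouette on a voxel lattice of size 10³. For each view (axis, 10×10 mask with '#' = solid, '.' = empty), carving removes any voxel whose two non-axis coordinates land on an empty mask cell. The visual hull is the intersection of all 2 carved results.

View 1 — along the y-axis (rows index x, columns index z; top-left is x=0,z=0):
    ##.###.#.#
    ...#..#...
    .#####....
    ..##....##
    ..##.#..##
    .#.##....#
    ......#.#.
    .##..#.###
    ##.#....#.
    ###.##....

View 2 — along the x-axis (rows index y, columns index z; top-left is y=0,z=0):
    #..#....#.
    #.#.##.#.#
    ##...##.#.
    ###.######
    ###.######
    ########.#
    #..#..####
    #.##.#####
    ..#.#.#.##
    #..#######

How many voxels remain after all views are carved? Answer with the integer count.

start: 10×10×10 = 1000 voxels
after view 1 [y-axis, 44 of 100 cells solid] → remaining = 440
after view 2 [x-axis, 68 of 100 cells solid] → remaining = 285

remaining voxels: 285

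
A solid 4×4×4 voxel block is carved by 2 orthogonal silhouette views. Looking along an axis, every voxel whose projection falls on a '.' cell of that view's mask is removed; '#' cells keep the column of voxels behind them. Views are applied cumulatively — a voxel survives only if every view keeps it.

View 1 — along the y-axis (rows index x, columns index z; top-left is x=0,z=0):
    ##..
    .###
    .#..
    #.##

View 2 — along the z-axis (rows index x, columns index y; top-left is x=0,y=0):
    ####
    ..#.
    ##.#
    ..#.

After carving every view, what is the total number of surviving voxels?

voxel count = 17

before carving: 64 voxels (4×4×4)
[1] y-view keeps 9 columns → grid now 36
[2] z-view keeps 9 columns → grid now 17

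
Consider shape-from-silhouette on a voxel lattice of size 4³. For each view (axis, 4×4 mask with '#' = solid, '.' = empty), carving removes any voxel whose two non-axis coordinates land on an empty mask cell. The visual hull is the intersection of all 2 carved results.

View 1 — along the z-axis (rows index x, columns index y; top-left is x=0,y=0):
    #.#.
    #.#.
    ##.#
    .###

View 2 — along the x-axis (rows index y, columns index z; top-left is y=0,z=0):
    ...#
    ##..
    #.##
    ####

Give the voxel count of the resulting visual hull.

initial block: 4^3 = 64
V1 z: intersect with XY mask (10 set) -- 40 left
V2 x: intersect with YZ mask (10 set) -- 24 left

24 voxels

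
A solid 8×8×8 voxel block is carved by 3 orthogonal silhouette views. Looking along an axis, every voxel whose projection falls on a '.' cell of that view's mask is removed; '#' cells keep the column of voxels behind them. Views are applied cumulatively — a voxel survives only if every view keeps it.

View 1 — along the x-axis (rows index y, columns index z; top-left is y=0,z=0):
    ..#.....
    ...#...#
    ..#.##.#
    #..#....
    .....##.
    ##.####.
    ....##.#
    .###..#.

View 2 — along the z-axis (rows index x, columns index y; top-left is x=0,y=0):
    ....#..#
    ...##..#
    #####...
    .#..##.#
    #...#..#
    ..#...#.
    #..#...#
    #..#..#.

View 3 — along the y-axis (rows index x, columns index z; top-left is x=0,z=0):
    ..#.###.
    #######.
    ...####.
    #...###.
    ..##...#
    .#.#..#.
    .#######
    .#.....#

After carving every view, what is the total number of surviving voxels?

initial block: 8^3 = 512
step 1: project along x, AND mask (24/64) → |grid| = 192
step 2: project along z, AND mask (25/64) → |grid| = 66
step 3: project along y, AND mask (34/64) → |grid| = 35

remaining voxels: 35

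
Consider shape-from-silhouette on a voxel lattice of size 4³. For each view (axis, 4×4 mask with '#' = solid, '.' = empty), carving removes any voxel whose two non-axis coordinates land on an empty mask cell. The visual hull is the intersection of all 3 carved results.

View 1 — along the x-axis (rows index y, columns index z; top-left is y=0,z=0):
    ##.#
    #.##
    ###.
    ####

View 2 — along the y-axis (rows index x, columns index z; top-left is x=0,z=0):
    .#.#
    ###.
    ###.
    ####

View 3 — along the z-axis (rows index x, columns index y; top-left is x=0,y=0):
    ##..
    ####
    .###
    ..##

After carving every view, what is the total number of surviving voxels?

initial block: 4^3 = 64
carve view 1 (along x, YZ-mask fill 13/16): 52 voxels remain
carve view 2 (along y, XZ-mask fill 12/16): 39 voxels remain
carve view 3 (along z, XY-mask fill 11/16): 28 voxels remain

|visual hull| = 28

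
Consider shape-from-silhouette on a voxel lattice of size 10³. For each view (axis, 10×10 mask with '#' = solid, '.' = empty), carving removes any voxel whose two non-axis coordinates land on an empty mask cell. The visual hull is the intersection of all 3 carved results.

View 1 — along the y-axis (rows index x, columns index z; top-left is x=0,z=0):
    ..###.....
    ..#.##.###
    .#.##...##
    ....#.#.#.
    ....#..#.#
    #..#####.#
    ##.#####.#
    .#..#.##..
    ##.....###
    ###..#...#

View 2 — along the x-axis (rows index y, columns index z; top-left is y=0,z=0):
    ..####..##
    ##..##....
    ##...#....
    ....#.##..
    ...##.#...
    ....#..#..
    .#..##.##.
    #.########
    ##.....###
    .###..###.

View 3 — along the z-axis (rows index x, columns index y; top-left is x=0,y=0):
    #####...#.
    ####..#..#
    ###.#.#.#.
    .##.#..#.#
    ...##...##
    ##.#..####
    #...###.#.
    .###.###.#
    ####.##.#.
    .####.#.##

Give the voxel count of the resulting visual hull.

142 voxels

full grid |V| = 1000
  1. axis=1 (XZ plane), |mask|=49  ⇒  voxels=490
  2. axis=0 (YZ plane), |mask|=46  ⇒  voxels=235
  3. axis=2 (XY plane), |mask|=60  ⇒  voxels=142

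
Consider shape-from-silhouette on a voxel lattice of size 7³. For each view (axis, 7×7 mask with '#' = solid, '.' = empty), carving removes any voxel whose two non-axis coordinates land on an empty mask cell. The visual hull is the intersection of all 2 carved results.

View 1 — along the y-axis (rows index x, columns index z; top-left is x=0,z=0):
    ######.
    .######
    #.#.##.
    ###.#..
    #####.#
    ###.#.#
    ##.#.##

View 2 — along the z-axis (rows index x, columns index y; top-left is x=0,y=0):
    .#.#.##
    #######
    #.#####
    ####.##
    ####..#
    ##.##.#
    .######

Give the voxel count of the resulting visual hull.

initial block: 7^3 = 343
after view 1 [y-axis, 36 of 49 cells solid] → remaining = 252
after view 2 [z-axis, 39 of 49 cells solid] → remaining = 199

|visual hull| = 199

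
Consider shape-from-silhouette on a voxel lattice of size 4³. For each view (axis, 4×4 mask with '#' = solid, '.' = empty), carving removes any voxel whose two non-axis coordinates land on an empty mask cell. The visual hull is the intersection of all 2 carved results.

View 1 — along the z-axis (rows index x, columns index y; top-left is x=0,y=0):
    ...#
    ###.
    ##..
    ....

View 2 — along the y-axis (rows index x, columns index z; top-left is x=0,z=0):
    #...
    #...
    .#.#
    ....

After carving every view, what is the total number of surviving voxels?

8 voxels

start: 4×4×4 = 64 voxels
[1] z-view keeps 6 columns → grid now 24
[2] y-view keeps 4 columns → grid now 8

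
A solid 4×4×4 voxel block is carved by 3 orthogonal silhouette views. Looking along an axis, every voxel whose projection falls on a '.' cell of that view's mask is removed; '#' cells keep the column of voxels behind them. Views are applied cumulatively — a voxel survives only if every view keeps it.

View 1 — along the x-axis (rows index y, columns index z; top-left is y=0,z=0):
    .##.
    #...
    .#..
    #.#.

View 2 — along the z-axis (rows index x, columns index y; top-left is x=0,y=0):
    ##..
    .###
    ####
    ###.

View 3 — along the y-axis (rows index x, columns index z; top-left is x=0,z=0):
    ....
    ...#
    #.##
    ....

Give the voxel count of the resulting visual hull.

before carving: 64 voxels (4×4×4)
V1 x: intersect with YZ mask (6 set) -- 24 left
V2 z: intersect with XY mask (12 set) -- 17 left
V3 y: intersect with XZ mask (4 set) -- 4 left

4 voxels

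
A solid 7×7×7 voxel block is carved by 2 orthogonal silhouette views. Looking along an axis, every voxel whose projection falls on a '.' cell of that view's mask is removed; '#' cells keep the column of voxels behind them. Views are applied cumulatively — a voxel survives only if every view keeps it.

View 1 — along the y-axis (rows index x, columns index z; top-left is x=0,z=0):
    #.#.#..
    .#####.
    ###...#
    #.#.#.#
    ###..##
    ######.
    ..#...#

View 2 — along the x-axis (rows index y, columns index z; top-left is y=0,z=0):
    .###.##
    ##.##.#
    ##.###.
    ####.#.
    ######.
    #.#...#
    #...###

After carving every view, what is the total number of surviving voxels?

|visual hull| = 135

initial block: 7^3 = 343
carve view 1 (along y, XZ-mask fill 29/49): 203 voxels remain
carve view 2 (along x, YZ-mask fill 33/49): 135 voxels remain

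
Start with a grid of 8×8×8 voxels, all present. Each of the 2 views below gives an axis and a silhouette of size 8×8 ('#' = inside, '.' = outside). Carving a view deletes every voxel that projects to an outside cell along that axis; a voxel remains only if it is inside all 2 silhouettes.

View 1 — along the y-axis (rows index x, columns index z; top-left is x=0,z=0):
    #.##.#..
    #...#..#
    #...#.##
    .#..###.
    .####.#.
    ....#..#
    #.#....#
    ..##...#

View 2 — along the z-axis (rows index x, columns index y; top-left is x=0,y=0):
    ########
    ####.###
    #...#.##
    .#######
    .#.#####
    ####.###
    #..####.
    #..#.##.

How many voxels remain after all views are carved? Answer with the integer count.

168 voxels

initial block: 8^3 = 512
step 1: project along y, AND mask (28/64) → |grid| = 224
step 2: project along z, AND mask (48/64) → |grid| = 168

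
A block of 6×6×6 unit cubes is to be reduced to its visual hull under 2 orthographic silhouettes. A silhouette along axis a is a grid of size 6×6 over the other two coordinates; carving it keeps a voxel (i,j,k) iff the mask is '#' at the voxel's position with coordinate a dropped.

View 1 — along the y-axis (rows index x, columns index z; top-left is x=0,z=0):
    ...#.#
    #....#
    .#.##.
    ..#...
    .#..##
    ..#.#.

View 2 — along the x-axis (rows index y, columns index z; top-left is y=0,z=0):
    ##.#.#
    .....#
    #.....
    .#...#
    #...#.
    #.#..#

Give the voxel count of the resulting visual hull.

voxel count = 27

start: 6×6×6 = 216 voxels
carve view 1 (along y, XZ-mask fill 13/36): 78 voxels remain
carve view 2 (along x, YZ-mask fill 13/36): 27 voxels remain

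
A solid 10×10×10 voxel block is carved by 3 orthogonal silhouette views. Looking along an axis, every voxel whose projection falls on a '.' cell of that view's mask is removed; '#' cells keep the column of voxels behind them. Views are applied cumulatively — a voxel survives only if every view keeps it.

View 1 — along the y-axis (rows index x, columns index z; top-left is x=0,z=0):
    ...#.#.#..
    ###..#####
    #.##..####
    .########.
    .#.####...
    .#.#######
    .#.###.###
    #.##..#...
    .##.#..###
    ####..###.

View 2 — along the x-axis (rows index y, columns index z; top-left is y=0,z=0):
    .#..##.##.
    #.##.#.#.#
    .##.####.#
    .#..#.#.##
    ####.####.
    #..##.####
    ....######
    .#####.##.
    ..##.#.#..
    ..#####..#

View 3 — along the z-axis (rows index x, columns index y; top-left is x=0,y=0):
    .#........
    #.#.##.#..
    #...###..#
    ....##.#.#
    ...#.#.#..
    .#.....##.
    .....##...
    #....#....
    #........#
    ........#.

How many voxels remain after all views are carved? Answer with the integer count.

initial block: 10^3 = 1000
[1] y-view keeps 63 columns → grid now 630
[2] x-view keeps 61 columns → grid now 392
[3] z-view keeps 28 columns → grid now 122

remaining voxels: 122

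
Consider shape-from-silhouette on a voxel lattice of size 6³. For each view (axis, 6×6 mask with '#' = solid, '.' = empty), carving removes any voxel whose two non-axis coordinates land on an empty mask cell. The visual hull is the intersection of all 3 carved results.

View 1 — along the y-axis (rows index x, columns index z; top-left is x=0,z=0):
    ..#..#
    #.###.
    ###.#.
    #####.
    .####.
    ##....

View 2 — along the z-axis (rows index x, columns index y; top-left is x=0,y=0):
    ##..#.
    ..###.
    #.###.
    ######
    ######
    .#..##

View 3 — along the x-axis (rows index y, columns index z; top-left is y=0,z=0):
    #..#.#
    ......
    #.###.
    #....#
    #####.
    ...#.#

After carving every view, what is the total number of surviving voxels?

before carving: 216 voxels (6×6×6)
V1 y: intersect with XZ mask (21 set) -- 126 left
V2 z: intersect with XY mask (25 set) -- 94 left
V3 x: intersect with YZ mask (16 set) -- 44 left

voxel count = 44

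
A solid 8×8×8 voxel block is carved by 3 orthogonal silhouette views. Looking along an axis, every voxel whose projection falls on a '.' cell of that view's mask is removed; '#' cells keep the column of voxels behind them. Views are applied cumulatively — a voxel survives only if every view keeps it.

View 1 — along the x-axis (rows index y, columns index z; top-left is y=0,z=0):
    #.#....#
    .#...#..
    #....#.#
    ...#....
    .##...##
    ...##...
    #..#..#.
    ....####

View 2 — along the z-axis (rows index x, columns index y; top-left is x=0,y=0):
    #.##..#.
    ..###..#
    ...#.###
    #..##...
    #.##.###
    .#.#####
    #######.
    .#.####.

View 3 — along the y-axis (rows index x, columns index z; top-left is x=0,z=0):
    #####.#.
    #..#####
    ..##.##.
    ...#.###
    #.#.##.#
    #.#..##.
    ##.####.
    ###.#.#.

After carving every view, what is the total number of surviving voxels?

initial block: 8^3 = 512
carve view 1 (along x, YZ-mask fill 22/64): 176 voxels remain
carve view 2 (along z, XY-mask fill 39/64): 102 voxels remain
carve view 3 (along y, XZ-mask fill 40/64): 65 voxels remain

voxel count = 65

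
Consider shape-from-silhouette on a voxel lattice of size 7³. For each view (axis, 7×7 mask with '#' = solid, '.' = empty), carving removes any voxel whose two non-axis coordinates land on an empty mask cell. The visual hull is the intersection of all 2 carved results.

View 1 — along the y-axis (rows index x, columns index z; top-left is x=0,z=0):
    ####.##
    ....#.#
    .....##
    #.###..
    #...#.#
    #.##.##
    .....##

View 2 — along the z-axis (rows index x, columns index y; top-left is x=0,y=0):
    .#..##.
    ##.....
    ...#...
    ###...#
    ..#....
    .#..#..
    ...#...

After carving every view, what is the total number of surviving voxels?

55 voxels

full grid |V| = 343
after view 1 [y-axis, 24 of 49 cells solid] → remaining = 168
after view 2 [z-axis, 14 of 49 cells solid] → remaining = 55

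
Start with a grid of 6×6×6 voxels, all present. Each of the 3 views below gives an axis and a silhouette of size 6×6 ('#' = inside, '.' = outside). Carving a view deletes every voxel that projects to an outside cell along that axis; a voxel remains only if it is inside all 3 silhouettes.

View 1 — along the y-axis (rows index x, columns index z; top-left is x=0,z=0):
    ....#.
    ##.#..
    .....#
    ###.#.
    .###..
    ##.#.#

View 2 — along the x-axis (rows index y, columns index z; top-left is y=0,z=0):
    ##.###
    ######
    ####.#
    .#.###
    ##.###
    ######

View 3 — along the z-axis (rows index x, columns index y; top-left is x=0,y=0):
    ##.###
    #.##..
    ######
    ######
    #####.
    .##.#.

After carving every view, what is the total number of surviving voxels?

initial block: 6^3 = 216
[1] y-view keeps 16 columns → grid now 96
[2] x-view keeps 31 columns → grid now 85
[3] z-view keeps 28 columns → grid now 62

62 voxels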